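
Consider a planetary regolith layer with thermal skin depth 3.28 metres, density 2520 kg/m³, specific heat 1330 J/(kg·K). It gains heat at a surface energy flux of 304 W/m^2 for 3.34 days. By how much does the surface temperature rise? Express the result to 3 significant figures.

Areal heat capacity C = ρ c_p D = 2520 × 1330 × 3.28 = 1.10×10^7 J/(m^2 K).
Net heat input Q = F Δt = 304 × (3.34 days × 86400 s/day) = 8.77×10^7 J/m².
ΔT = Q / C = 8.77×10^7 / 1.10×10^7 = 7.98 K.

7.98 K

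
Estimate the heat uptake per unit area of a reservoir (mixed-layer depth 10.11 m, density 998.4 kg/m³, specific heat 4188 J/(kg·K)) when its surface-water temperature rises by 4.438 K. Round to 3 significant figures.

1.88×10^8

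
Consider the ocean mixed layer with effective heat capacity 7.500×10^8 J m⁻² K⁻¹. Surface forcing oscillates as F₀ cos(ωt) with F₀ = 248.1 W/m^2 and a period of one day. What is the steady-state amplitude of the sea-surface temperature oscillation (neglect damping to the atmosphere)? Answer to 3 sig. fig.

0.00455 K

Areal heat capacity C = 7.500×10^8 J m⁻² K⁻¹ (given).
Angular frequency ω = 2π / T = 2π / 86400 s = 7.27×10^-5 s⁻¹.
Cω = 7.50×10^8 × 7.27×10^-5 = 54500 W/(m²·K).
Amplitude A = F₀ / (Cω) = 248.1 / 54500 = 0.00455 K.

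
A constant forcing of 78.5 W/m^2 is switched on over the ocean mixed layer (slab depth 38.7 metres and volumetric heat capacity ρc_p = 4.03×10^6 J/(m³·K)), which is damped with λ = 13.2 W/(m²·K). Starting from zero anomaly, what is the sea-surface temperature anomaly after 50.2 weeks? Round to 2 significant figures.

Areal heat capacity C = ρc_p × D = 4.03×10^6 × 38.7 = 1.56×10^8 J m⁻² K⁻¹.
τ = C / λ = 1.56×10^8 / 13.2 = 1.18×10^7 s.
Equilibrium anomaly ΔT_eq = F / λ = 78.5 / 13.2 = 5.95 K.
t = 50.2 weeks = 3.04×10^7 s, so t/τ = 2.57.
ΔT(t) = ΔT_eq (1 − e^(−t/τ)) = 5.95 × (1 − e^−2.57) = 5.49 K.

5.5 K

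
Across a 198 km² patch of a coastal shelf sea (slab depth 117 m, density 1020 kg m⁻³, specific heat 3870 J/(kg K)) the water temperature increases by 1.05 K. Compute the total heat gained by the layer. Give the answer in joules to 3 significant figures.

Areal heat capacity C = ρ c_p D = 1020 × 3870 × 117 = 4.62×10^8 J/(m²·K).
Heat per unit area: q = C ΔT = 4.62×10^8 × 1.05 = 4.85×10^8 J/m².
Total heat: Q = q × A = 4.85×10^8 × (198 × 10⁶ m²) = 9.60×10^16 J.

9.60×10^16 J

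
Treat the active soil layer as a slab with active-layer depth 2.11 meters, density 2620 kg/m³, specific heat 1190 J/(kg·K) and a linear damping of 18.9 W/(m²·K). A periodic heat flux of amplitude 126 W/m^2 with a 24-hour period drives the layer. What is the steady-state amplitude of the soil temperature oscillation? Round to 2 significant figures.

0.26 K

Areal heat capacity C = ρ c_p D = 2620 × 1190 × 2.11 = 6.58×10^6 J/(m^2 K).
Angular frequency ω = 2π / T = 2π / 86400 s = 7.27×10^-5 s⁻¹.
√((Cω)² + λ²) = √((478)² + 18.9²) = 479 W/(m²·K).
Amplitude A = F₀ / √((Cω)²+λ²) = 126 / 479 = 0.263 K.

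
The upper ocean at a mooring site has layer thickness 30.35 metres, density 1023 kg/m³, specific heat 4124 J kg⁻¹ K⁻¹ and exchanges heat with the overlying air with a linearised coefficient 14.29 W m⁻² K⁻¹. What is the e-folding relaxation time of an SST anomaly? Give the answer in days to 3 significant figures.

104 days

Areal heat capacity C = ρ c_p D = 1023 × 4124 × 30.35 = 1.28×10^8 J m⁻² K⁻¹.
Relaxation time τ = C / λ = 1.28×10^8 / 14.29 = 8.96×10^6 s.
In days: 8.96×10^6 s / (86400 s/day) = 104 days.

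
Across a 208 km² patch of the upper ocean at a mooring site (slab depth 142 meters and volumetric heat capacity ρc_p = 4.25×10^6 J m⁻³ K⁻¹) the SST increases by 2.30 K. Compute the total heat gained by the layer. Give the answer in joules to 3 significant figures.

Areal heat capacity C = ρc_p × D = 4.25×10^6 × 142 = 6.04×10^8 J/(m^2 K).
Heat per unit area: q = C ΔT = 6.04×10^8 × 2.30 = 1.39×10^9 J/m².
Total heat: Q = q × A = 1.39×10^9 × (208 × 10⁶ m²) = 2.89×10^17 J.

2.89×10^17 J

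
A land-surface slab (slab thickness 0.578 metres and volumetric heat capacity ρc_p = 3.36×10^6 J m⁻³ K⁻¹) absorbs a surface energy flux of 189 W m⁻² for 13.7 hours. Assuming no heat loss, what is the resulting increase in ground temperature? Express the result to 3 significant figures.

Areal heat capacity C = ρc_p × D = 3.36×10^6 × 0.578 = 1.94×10^6 J/(m^2 K).
Net heat input Q = F Δt = 189 × (13.7 hours × 3600 s/hour) = 9.32×10^6 J/m².
ΔT = Q / C = 9.32×10^6 / 1.94×10^6 = 4.80 K.

4.80 K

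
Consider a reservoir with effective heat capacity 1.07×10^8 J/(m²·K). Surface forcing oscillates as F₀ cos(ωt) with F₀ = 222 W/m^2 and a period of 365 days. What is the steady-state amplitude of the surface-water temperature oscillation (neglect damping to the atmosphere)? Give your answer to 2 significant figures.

10 K

Areal heat capacity C = 1.07×10^8 J/(m²·K) (given).
Angular frequency ω = 2π / T = 2π / 3.15×10^7 s = 1.99×10^-7 s⁻¹.
Cω = 1.07×10^8 × 1.99×10^-7 = 21.3 W/(m²·K).
Amplitude A = F₀ / (Cω) = 222 / 21.3 = 10.4 K.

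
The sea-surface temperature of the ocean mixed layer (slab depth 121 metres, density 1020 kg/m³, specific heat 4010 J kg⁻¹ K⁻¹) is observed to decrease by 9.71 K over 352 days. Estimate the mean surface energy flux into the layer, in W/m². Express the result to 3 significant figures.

-158

Areal heat capacity C = ρ c_p D = 1020 × 4010 × 121 = 4.95×10^8 J m⁻² K⁻¹.
Required heat per unit area: Q = C ΔT = 4.95×10^8 × -9.71 = -4.81×10^9 J/m².
Flux F = Q / Δt = -4.81×10^9 / 3.04×10^7 s = -158 W/m².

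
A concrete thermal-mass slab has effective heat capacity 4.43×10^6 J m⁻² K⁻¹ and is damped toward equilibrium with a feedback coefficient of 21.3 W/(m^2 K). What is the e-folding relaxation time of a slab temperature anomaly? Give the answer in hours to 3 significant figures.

Areal heat capacity C = 4.43×10^6 J m⁻² K⁻¹ (given).
Relaxation time τ = C / λ = 4.43×10^6 / 21.3 = 2.08×10^5 s.
In hours: 2.08×10^5 s / (3600 s/hour) = 57.8 hours.

57.8 hours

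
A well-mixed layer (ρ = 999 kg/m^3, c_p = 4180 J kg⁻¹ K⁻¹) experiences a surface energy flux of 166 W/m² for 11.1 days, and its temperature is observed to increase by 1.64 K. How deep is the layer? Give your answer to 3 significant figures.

Heat input Q = F Δt = 166 × 9.59×10^5 s = 1.59×10^8 J/m².
Required areal heat capacity C = Q / ΔT = 9.71×10^7 J/(m²·K).
Depth D = C / (ρ c_p) = 9.71×10^7 / (999 × 4180) = 23.2 m.

23.2 m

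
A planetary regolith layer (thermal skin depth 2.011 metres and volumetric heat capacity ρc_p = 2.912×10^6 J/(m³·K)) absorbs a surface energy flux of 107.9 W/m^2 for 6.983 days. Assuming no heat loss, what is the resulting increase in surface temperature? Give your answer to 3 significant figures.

11.1 K

Areal heat capacity C = ρc_p × D = 2.912×10^6 × 2.011 = 5.86×10^6 J/(m^2 K).
Net heat input Q = F Δt = 107.9 × (6.983 days × 86400 s/day) = 6.51×10^7 J/m².
ΔT = Q / C = 6.51×10^7 / 5.86×10^6 = 11.1 K.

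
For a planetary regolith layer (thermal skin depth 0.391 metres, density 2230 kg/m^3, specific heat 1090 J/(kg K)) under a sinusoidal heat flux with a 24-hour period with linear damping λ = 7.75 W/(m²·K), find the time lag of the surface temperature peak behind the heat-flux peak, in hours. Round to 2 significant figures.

5.6 hours

Areal heat capacity C = ρ c_p D = 2230 × 1090 × 0.391 = 9.50×10^5 J/(m²·K).
ω = 2π / 86400 s = 7.27×10^-5 s⁻¹.
Phase lag φ = arctan(Cω/λ) = arctan(69.1/7.75) = 1.46 rad.
Time lag = φ / ω = 1.46 / 7.27×10^-5 = 20100 s = 5.57 hours.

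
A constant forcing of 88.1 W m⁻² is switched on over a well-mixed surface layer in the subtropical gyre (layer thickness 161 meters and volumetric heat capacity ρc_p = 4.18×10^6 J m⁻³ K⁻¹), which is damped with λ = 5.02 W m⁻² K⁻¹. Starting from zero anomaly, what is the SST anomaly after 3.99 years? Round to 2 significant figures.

Areal heat capacity C = ρc_p × D = 4.18×10^6 × 161 = 6.73×10^8 J/(m²·K).
τ = C / λ = 6.73×10^8 / 5.02 = 1.34×10^8 s.
Equilibrium anomaly ΔT_eq = F / λ = 88.1 / 5.02 = 17.5 K.
t = 3.99 years = 1.26×10^8 s, so t/τ = 0.939.
ΔT(t) = ΔT_eq (1 − e^(−t/τ)) = 17.5 × (1 − e^−0.939) = 10.7 K.

11 K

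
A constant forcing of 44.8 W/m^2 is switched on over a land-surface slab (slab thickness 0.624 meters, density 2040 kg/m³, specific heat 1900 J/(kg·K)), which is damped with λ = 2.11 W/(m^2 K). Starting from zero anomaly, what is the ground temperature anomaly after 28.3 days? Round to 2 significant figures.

19 K

Areal heat capacity C = ρ c_p D = 2040 × 1900 × 0.624 = 2.42×10^6 J/(m²·K).
τ = C / λ = 2.42×10^6 / 2.11 = 1.15×10^6 s.
Equilibrium anomaly ΔT_eq = F / λ = 44.8 / 2.11 = 21.2 K.
t = 28.3 days = 2.45×10^6 s, so t/τ = 2.13.
ΔT(t) = ΔT_eq (1 − e^(−t/τ)) = 21.2 × (1 − e^−2.13) = 18.7 K.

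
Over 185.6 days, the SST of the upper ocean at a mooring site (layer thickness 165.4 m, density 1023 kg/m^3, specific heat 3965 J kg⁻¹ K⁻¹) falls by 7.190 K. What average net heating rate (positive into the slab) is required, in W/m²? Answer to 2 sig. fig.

Areal heat capacity C = ρ c_p D = 1023 × 3965 × 165.4 = 6.71×10^8 J/(m^2 K).
Required heat per unit area: Q = C ΔT = 6.71×10^8 × -7.190 = -4.82×10^9 J/m².
Flux F = Q / Δt = -4.82×10^9 / 1.60×10^7 s = -301 W/m².

-300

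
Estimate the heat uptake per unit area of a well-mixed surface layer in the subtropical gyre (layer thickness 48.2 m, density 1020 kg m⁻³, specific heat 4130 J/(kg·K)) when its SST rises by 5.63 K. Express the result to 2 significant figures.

Areal heat capacity C = ρ c_p D = 1020 × 4130 × 48.2 = 2.03×10^8 J/(m^2 K).
ΔQ = C ΔT = 2.03×10^8 × 5.63 = 1.14×10^9 J/m².

1.1×10^9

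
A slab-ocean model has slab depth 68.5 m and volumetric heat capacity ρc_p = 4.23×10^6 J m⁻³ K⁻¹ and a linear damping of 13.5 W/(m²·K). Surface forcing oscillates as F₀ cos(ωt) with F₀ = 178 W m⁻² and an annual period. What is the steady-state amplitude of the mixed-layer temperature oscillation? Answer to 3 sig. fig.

3.00 K

Areal heat capacity C = ρc_p × D = 4.23×10^6 × 68.5 = 2.90×10^8 J m⁻² K⁻¹.
Angular frequency ω = 2π / T = 2π / 3.15×10^7 s = 1.99×10^-7 s⁻¹.
√((Cω)² + λ²) = √((57.7)² + 13.5²) = 59.3 W/(m²·K).
Amplitude A = F₀ / √((Cω)²+λ²) = 178 / 59.3 = 3.00 K.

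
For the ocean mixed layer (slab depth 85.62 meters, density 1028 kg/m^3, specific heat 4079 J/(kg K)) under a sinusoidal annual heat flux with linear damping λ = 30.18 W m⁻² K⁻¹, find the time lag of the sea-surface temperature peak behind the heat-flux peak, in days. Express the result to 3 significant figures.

68.1 days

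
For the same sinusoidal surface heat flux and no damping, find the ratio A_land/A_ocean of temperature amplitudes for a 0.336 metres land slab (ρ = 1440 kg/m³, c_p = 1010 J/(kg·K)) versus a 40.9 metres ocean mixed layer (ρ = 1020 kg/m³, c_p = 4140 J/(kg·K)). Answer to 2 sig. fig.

350

C_ocean = 1020 × 4140 × 40.9 = 1.73×10^8 J/(m²·K).
C_land = 1440 × 1010 × 0.336 = 4.89×10^5 J/(m²·K).
Undamped amplitude ∝ 1/C, so A_land/A_ocean = C_ocean/C_land = 353.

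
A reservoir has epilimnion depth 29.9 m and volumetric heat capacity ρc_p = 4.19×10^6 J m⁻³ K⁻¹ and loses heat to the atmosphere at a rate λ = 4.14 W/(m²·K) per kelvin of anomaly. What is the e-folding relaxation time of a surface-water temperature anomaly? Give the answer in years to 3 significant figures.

0.959 years

Areal heat capacity C = ρc_p × D = 4.19×10^6 × 29.9 = 1.25×10^8 J m⁻² K⁻¹.
Relaxation time τ = C / λ = 1.25×10^8 / 4.14 = 3.03×10^7 s.
In years: 3.03×10^7 s / (3.156×10^7 s/year) = 0.959 years.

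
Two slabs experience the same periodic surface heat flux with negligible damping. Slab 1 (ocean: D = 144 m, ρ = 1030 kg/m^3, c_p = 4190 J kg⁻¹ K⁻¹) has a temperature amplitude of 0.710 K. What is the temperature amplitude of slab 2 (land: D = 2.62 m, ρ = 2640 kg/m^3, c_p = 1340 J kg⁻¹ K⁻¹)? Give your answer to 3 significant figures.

47.6 K

C_ocean = 6.21×10^8 J/(m²·K); C_land = 9.27×10^6 J/(m²·K).
A ∝ 1/C ⇒ A_land = A_ocean × C_ocean/C_land = 0.710 × 67.1 = 47.6 K.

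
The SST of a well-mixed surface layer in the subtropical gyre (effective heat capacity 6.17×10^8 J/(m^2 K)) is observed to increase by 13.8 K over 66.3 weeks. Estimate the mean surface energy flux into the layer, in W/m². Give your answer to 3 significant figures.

212

Areal heat capacity C = 6.17×10^8 J/(m^2 K) (given).
Required heat per unit area: Q = C ΔT = 6.17×10^8 × 13.8 = 8.51×10^9 J/m².
Flux F = Q / Δt = 8.51×10^9 / 4.01×10^7 s = 212 W/m².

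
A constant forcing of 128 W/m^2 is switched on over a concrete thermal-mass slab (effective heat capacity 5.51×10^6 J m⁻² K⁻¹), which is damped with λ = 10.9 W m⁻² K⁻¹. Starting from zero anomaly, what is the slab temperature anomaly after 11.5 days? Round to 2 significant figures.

10 K

Areal heat capacity C = 5.51×10^6 J m⁻² K⁻¹ (given).
τ = C / λ = 5.51×10^6 / 10.9 = 5.06×10^5 s.
Equilibrium anomaly ΔT_eq = F / λ = 128 / 10.9 = 11.7 K.
t = 11.5 days = 9.94×10^5 s, so t/τ = 1.97.
ΔT(t) = ΔT_eq (1 − e^(−t/τ)) = 11.7 × (1 − e^−1.97) = 10.1 K.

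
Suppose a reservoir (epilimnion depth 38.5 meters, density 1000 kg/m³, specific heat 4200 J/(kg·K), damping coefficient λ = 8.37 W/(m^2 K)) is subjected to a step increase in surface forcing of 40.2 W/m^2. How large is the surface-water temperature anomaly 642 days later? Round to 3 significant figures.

Areal heat capacity C = ρ c_p D = 1000 × 4200 × 38.5 = 1.62×10^8 J m⁻² K⁻¹.
τ = C / λ = 1.62×10^8 / 8.37 = 1.93×10^7 s.
Equilibrium anomaly ΔT_eq = F / λ = 40.2 / 8.37 = 4.80 K.
t = 642 days = 5.55×10^7 s, so t/τ = 2.87.
ΔT(t) = ΔT_eq (1 − e^(−t/τ)) = 4.80 × (1 − e^−2.87) = 4.53 K.

4.53 K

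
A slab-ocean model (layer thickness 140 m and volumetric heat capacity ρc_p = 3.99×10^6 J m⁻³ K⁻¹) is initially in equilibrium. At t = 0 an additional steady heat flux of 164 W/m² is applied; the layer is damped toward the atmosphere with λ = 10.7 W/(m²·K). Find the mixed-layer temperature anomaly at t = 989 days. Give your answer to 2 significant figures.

12 K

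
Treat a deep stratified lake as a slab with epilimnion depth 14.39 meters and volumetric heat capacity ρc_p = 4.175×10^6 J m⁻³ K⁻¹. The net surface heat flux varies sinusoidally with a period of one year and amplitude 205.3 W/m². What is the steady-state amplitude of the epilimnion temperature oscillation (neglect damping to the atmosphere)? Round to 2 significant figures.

17 K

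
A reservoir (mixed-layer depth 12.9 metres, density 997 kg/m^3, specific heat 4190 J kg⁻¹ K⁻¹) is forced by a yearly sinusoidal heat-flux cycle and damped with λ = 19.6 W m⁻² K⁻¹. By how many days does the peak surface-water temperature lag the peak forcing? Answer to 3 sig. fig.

Areal heat capacity C = ρ c_p D = 997 × 4190 × 12.9 = 5.39×10^7 J/(m^2 K).
ω = 2π / 3.15×10^7 s = 1.99×10^-7 s⁻¹.
Phase lag φ = arctan(Cω/λ) = arctan(10.7/19.6) = 0.501 rad.
Time lag = φ / ω = 0.501 / 1.99×10^-7 = 2.52×10^6 s = 29.1 days.

29.1 days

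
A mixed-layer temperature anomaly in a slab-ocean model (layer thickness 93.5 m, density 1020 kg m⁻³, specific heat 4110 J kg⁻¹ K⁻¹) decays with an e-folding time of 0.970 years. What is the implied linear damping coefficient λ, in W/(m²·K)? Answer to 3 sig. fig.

12.8

Areal heat capacity C = ρ c_p D = 1020 × 4110 × 93.5 = 3.92×10^8 J/(m²·K).
τ = 0.970 years = 3.06×10^7 s.
λ = C / τ = 3.92×10^8 / 3.06×10^7 = 12.8 W/(m²·K).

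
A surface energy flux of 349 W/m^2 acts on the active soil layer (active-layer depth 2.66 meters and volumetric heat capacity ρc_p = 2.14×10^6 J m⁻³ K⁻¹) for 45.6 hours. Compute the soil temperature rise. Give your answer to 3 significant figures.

Areal heat capacity C = ρc_p × D = 2.14×10^6 × 2.66 = 5.69×10^6 J m⁻² K⁻¹.
Net heat input Q = F Δt = 349 × (45.6 hours × 3600 s/hour) = 5.73×10^7 J/m².
ΔT = Q / C = 5.73×10^7 / 5.69×10^6 = 10.1 K.

10.1 K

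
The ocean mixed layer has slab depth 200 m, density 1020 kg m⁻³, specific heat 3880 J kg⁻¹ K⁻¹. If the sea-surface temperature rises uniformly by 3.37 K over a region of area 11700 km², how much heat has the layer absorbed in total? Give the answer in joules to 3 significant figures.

Areal heat capacity C = ρ c_p D = 1020 × 3880 × 200 = 7.92×10^8 J m⁻² K⁻¹.
Heat per unit area: q = C ΔT = 7.92×10^8 × 3.37 = 2.67×10^9 J/m².
Total heat: Q = q × A = 2.67×10^9 × (11700 × 10⁶ m²) = 3.12×10^19 J.

3.12×10^19 J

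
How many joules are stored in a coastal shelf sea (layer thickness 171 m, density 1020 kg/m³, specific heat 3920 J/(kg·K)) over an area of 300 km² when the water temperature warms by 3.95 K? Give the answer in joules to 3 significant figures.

Areal heat capacity C = ρ c_p D = 1020 × 3920 × 171 = 6.84×10^8 J/(m^2 K).
Heat per unit area: q = C ΔT = 6.84×10^8 × 3.95 = 2.70×10^9 J/m².
Total heat: Q = q × A = 2.70×10^9 × (300 × 10⁶ m²) = 8.10×10^17 J.

8.10×10^17 J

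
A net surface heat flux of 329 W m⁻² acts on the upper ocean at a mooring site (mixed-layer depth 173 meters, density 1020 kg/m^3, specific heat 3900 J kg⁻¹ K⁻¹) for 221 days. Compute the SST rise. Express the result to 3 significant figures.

9.13 K

Areal heat capacity C = ρ c_p D = 1020 × 3900 × 173 = 6.88×10^8 J/(m²·K).
Net heat input Q = F Δt = 329 × (221 days × 86400 s/day) = 6.28×10^9 J/m².
ΔT = Q / C = 6.28×10^9 / 6.88×10^8 = 9.13 K.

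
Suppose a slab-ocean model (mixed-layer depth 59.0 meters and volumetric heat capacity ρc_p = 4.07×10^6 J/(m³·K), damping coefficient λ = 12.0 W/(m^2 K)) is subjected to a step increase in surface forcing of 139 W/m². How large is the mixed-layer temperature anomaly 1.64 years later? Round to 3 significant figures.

10.7 K

Areal heat capacity C = ρc_p × D = 4.07×10^6 × 59.0 = 2.40×10^8 J/(m^2 K).
τ = C / λ = 2.40×10^8 / 12.0 = 2.00×10^7 s.
Equilibrium anomaly ΔT_eq = F / λ = 139 / 12.0 = 11.6 K.
t = 1.64 years = 5.18×10^7 s, so t/τ = 2.59.
ΔT(t) = ΔT_eq (1 − e^(−t/τ)) = 11.6 × (1 − e^−2.59) = 10.7 K.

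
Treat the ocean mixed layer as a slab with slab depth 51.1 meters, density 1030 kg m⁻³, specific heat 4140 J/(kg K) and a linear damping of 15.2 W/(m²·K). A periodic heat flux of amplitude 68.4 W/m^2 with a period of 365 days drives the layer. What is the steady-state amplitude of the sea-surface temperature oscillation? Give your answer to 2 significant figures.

Areal heat capacity C = ρ c_p D = 1030 × 4140 × 51.1 = 2.18×10^8 J/(m²·K).
Angular frequency ω = 2π / T = 2π / 3.15×10^7 s = 1.99×10^-7 s⁻¹.
√((Cω)² + λ²) = √((43.4)² + 15.2²) = 46.0 W/(m²·K).
Amplitude A = F₀ / √((Cω)²+λ²) = 68.4 / 46.0 = 1.49 K.

1.5 K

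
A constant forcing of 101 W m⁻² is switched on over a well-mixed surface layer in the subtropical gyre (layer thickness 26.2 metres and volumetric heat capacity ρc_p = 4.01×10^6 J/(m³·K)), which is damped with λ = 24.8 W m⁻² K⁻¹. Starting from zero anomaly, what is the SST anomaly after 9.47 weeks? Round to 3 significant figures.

3.02 K

Areal heat capacity C = ρc_p × D = 4.01×10^6 × 26.2 = 1.05×10^8 J/(m²·K).
τ = C / λ = 1.05×10^8 / 24.8 = 4.24×10^6 s.
Equilibrium anomaly ΔT_eq = F / λ = 101 / 24.8 = 4.07 K.
t = 9.47 weeks = 5.73×10^6 s, so t/τ = 1.35.
ΔT(t) = ΔT_eq (1 − e^(−t/τ)) = 4.07 × (1 − e^−1.35) = 3.02 K.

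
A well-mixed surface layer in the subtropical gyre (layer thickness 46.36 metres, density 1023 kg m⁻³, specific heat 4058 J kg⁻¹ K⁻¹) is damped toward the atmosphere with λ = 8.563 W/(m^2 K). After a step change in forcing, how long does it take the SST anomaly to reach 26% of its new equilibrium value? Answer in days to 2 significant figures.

Areal heat capacity C = ρ c_p D = 1023 × 4058 × 46.36 = 1.92×10^8 J m⁻² K⁻¹.
τ = C / λ = 1.92×10^8 / 8.563 = 2.25×10^7 s.
Fraction reached: 1 − e^(−t/τ) = 0.26 ⇒ t = −τ ln(1 − 0.26) = τ × 0.301.
t = 6.77×10^6 s = 78.3 days.

78 days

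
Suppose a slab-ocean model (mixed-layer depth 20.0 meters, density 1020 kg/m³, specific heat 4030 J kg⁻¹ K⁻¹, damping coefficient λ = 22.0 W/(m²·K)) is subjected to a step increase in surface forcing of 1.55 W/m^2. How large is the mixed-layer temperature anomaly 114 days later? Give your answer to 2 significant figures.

0.065 K

Areal heat capacity C = ρ c_p D = 1020 × 4030 × 20.0 = 8.22×10^7 J/(m²·K).
τ = C / λ = 8.22×10^7 / 22.0 = 3.74×10^6 s.
Equilibrium anomaly ΔT_eq = F / λ = 1.55 / 22.0 = 0.0705 K.
t = 114 days = 9.85×10^6 s, so t/τ = 2.64.
ΔT(t) = ΔT_eq (1 − e^(−t/τ)) = 0.0705 × (1 − e^−2.64) = 0.0654 K.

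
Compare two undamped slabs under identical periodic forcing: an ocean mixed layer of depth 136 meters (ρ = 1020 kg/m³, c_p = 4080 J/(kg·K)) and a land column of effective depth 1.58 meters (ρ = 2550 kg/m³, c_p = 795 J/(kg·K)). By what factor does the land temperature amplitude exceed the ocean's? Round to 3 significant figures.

177

C_ocean = 1020 × 4080 × 136 = 5.66×10^8 J/(m²·K).
C_land = 2550 × 795 × 1.58 = 3.20×10^6 J/(m²·K).
Undamped amplitude ∝ 1/C, so A_land/A_ocean = C_ocean/C_land = 177.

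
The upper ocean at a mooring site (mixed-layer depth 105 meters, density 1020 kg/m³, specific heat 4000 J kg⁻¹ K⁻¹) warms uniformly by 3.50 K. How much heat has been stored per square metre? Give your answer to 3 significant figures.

1.50×10^9

Areal heat capacity C = ρ c_p D = 1020 × 4000 × 105 = 4.28×10^8 J/(m^2 K).
ΔQ = C ΔT = 4.28×10^8 × 3.50 = 1.50×10^9 J/m².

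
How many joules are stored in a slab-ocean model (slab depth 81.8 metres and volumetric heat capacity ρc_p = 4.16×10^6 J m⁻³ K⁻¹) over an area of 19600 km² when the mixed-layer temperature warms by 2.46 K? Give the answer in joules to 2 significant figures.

1.6×10^19 J

Areal heat capacity C = ρc_p × D = 4.16×10^6 × 81.8 = 3.40×10^8 J/(m^2 K).
Heat per unit area: q = C ΔT = 3.40×10^8 × 2.46 = 8.37×10^8 J/m².
Total heat: Q = q × A = 8.37×10^8 × (19600 × 10⁶ m²) = 1.64×10^19 J.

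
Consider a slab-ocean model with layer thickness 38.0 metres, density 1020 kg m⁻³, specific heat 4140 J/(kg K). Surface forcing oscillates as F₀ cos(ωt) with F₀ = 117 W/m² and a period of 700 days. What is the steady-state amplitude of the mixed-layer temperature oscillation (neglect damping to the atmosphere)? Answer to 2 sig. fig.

7.0 K

Areal heat capacity C = ρ c_p D = 1020 × 4140 × 38.0 = 1.60×10^8 J/(m²·K).
Angular frequency ω = 2π / T = 2π / 6.05×10^7 s = 1.04×10^-7 s⁻¹.
Cω = 1.60×10^8 × 1.04×10^-7 = 16.7 W/(m²·K).
Amplitude A = F₀ / (Cω) = 117 / 16.7 = 7.02 K.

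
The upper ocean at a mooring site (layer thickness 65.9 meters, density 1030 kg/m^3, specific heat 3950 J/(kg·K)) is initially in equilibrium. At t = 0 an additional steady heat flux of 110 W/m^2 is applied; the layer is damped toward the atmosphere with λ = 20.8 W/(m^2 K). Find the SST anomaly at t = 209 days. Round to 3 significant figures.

3.99 K

Areal heat capacity C = ρ c_p D = 1030 × 3950 × 65.9 = 2.68×10^8 J m⁻² K⁻¹.
τ = C / λ = 2.68×10^8 / 20.8 = 1.29×10^7 s.
Equilibrium anomaly ΔT_eq = F / λ = 110 / 20.8 = 5.29 K.
t = 209 days = 1.81×10^7 s, so t/τ = 1.40.
ΔT(t) = ΔT_eq (1 − e^(−t/τ)) = 5.29 × (1 − e^−1.40) = 3.99 K.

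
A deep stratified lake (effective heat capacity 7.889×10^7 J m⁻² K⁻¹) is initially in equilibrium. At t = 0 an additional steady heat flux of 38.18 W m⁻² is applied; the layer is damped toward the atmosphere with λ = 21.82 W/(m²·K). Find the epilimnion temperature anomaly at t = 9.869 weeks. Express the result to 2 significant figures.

Areal heat capacity C = 7.889×10^7 J m⁻² K⁻¹ (given).
τ = C / λ = 7.89×10^7 / 21.82 = 3.62×10^6 s.
Equilibrium anomaly ΔT_eq = F / λ = 38.18 / 21.82 = 1.75 K.
t = 9.869 weeks = 5.97×10^6 s, so t/τ = 1.65.
ΔT(t) = ΔT_eq (1 − e^(−t/τ)) = 1.75 × (1 − e^−1.65) = 1.41 K.

1.4 K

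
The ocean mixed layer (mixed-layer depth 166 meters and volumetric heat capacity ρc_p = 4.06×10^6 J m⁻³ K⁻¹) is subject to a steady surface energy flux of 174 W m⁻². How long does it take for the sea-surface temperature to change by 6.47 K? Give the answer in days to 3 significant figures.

290 days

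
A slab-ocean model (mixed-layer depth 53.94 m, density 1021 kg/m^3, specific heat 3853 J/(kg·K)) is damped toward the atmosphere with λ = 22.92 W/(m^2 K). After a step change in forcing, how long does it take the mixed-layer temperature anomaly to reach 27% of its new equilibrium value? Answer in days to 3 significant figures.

Areal heat capacity C = ρ c_p D = 1021 × 3853 × 53.94 = 2.12×10^8 J m⁻² K⁻¹.
τ = C / λ = 2.12×10^8 / 22.92 = 9.26×10^6 s.
Fraction reached: 1 − e^(−t/τ) = 0.27 ⇒ t = −τ ln(1 − 0.27) = τ × 0.315.
t = 2.91×10^6 s = 33.7 days.

33.7 days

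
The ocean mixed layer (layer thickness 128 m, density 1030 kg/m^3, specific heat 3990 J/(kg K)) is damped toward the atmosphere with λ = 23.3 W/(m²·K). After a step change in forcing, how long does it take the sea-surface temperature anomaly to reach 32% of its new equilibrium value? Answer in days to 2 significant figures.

100 days

Areal heat capacity C = ρ c_p D = 1030 × 3990 × 128 = 5.26×10^8 J m⁻² K⁻¹.
τ = C / λ = 5.26×10^8 / 23.3 = 2.26×10^7 s.
Fraction reached: 1 − e^(−t/τ) = 0.32 ⇒ t = −τ ln(1 − 0.32) = τ × 0.386.
t = 8.71×10^6 s = 101 days.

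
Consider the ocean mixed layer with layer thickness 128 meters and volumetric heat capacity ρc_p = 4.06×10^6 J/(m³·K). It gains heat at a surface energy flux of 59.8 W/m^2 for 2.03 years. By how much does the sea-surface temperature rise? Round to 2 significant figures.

7.4 K

Areal heat capacity C = ρc_p × D = 4.06×10^6 × 128 = 5.20×10^8 J m⁻² K⁻¹.
Net heat input Q = F Δt = 59.8 × (2.03 years × 3.156×10^7 s/year) = 3.83×10^9 J/m².
ΔT = Q / C = 3.83×10^9 / 5.20×10^8 = 7.37 K.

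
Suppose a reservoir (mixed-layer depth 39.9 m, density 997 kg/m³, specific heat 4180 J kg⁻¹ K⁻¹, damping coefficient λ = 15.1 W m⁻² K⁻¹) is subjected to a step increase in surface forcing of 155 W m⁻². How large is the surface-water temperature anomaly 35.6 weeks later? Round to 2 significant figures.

Areal heat capacity C = ρ c_p D = 997 × 4180 × 39.9 = 1.66×10^8 J/(m^2 K).
τ = C / λ = 1.66×10^8 / 15.1 = 1.10×10^7 s.
Equilibrium anomaly ΔT_eq = F / λ = 155 / 15.1 = 10.3 K.
t = 35.6 weeks = 2.15×10^7 s, so t/τ = 1.96.
ΔT(t) = ΔT_eq (1 − e^(−t/τ)) = 10.3 × (1 − e^−1.96) = 8.81 K.

8.8 K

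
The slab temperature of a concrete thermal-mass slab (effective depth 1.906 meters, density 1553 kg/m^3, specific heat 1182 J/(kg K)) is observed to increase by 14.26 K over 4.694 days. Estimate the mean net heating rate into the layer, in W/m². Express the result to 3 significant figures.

123

Areal heat capacity C = ρ c_p D = 1553 × 1182 × 1.906 = 3.50×10^6 J m⁻² K⁻¹.
Required heat per unit area: Q = C ΔT = 3.50×10^6 × 14.26 = 4.99×10^7 J/m².
Flux F = Q / Δt = 4.99×10^7 / 4.06×10^5 s = 123 W/m².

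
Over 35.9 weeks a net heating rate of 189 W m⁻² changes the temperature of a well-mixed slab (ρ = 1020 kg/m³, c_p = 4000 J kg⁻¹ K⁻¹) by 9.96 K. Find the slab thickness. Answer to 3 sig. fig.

101 m

Heat input Q = F Δt = 189 × 2.17×10^7 s = 4.10×10^9 J/m².
Required areal heat capacity C = Q / ΔT = 4.12×10^8 J/(m²·K).
Depth D = C / (ρ c_p) = 4.12×10^8 / (1020 × 4000) = 101 m.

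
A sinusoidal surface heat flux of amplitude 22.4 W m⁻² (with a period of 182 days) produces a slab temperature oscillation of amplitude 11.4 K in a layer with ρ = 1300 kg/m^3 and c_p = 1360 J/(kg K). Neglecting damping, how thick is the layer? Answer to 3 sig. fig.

2.78 m

ω = 2π / 1.57×10^7 s = 4.00×10^-7 s⁻¹.
Required C = F₀ / (A ω) = 22.4 / (11.4 × 4.00×10^-7) = 4.92×10^6 J/(m²·K).
D = C / (ρ c_p) = 4.92×10^6 / (1300 × 1360) = 2.78 m.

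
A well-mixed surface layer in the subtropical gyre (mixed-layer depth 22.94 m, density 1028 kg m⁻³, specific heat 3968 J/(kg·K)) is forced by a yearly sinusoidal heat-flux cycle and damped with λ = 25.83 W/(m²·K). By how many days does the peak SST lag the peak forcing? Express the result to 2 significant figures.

Areal heat capacity C = ρ c_p D = 1028 × 3968 × 22.94 = 9.36×10^7 J m⁻² K⁻¹.
ω = 2π / 3.15×10^7 s = 1.99×10^-7 s⁻¹.
Phase lag φ = arctan(Cω/λ) = arctan(18.6/25.83) = 0.625 rad.
Time lag = φ / ω = 0.625 / 1.99×10^-7 = 3.14×10^6 s = 36.3 days.

36 days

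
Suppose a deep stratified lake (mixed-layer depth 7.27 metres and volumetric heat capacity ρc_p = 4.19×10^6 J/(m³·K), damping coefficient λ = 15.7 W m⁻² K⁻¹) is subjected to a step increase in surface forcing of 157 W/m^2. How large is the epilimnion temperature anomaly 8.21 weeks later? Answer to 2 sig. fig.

Areal heat capacity C = ρc_p × D = 4.19×10^6 × 7.27 = 3.05×10^7 J/(m^2 K).
τ = C / λ = 3.05×10^7 / 15.7 = 1.94×10^6 s.
Equilibrium anomaly ΔT_eq = F / λ = 157 / 15.7 = 10.0 K.
t = 8.21 weeks = 4.97×10^6 s, so t/τ = 2.56.
ΔT(t) = ΔT_eq (1 − e^(−t/τ)) = 10.0 × (1 − e^−2.56) = 9.23 K.

9.2 K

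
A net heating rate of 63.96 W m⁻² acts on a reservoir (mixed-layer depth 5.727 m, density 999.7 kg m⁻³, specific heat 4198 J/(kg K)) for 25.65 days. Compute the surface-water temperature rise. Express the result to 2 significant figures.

5.9 K

Areal heat capacity C = ρ c_p D = 999.7 × 4198 × 5.727 = 2.40×10^7 J/(m²·K).
Net heat input Q = F Δt = 63.96 × (25.65 days × 86400 s/day) = 1.42×10^8 J/m².
ΔT = Q / C = 1.42×10^8 / 2.40×10^7 = 5.90 K.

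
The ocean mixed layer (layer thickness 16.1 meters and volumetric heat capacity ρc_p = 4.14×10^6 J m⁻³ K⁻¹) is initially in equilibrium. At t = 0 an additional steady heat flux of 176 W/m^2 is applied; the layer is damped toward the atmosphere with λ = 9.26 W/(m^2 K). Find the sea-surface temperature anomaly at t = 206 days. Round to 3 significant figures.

Areal heat capacity C = ρc_p × D = 4.14×10^6 × 16.1 = 6.67×10^7 J m⁻² K⁻¹.
τ = C / λ = 6.67×10^7 / 9.26 = 7.20×10^6 s.
Equilibrium anomaly ΔT_eq = F / λ = 176 / 9.26 = 19.0 K.
t = 206 days = 1.78×10^7 s, so t/τ = 2.47.
ΔT(t) = ΔT_eq (1 − e^(−t/τ)) = 19.0 × (1 − e^−2.47) = 17.4 K.

17.4 K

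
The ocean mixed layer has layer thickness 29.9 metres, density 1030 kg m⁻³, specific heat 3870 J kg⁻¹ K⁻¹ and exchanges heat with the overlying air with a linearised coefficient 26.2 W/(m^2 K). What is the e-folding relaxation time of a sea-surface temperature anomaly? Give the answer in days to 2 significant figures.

53 days

Areal heat capacity C = ρ c_p D = 1030 × 3870 × 29.9 = 1.19×10^8 J/(m^2 K).
Relaxation time τ = C / λ = 1.19×10^8 / 26.2 = 4.55×10^6 s.
In days: 4.55×10^6 s / (86400 s/day) = 52.7 days.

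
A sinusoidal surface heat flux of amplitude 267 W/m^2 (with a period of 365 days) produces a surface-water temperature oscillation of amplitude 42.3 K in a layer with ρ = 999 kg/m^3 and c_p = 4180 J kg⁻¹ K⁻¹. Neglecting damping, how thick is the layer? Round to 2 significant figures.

ω = 2π / 3.15×10^7 s = 1.99×10^-7 s⁻¹.
Required C = F₀ / (A ω) = 267 / (42.3 × 1.99×10^-7) = 3.17×10^7 J/(m²·K).
D = C / (ρ c_p) = 3.17×10^7 / (999 × 4180) = 7.59 m.

7.6 m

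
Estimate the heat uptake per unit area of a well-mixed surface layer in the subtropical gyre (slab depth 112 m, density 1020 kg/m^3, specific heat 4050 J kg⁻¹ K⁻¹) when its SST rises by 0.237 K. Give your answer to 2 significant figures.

1.1×10^8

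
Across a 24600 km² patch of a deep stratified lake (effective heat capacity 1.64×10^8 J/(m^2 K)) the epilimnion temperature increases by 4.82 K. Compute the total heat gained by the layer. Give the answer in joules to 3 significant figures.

Areal heat capacity C = 1.64×10^8 J/(m^2 K) (given).
Heat per unit area: q = C ΔT = 1.64×10^8 × 4.82 = 7.90×10^8 J/m².
Total heat: Q = q × A = 7.90×10^8 × (24600 × 10⁶ m²) = 1.94×10^19 J.

1.94×10^19 J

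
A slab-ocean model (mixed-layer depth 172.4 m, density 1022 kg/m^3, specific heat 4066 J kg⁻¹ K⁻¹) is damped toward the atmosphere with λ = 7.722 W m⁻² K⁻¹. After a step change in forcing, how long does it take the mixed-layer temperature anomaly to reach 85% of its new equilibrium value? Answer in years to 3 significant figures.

Areal heat capacity C = ρ c_p D = 1022 × 4066 × 172.4 = 7.16×10^8 J/(m^2 K).
τ = C / λ = 7.16×10^8 / 7.722 = 9.28×10^7 s.
Fraction reached: 1 − e^(−t/τ) = 0.85 ⇒ t = −τ ln(1 − 0.85) = τ × 1.90.
t = 1.76×10^8 s = 5.58 years.

5.58 years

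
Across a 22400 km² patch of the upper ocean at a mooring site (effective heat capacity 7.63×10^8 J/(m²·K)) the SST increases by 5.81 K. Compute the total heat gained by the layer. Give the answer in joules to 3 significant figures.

Areal heat capacity C = 7.63×10^8 J/(m²·K) (given).
Heat per unit area: q = C ΔT = 7.63×10^8 × 5.81 = 4.43×10^9 J/m².
Total heat: Q = q × A = 4.43×10^9 × (22400 × 10⁶ m²) = 9.93×10^19 J.

9.93×10^19 J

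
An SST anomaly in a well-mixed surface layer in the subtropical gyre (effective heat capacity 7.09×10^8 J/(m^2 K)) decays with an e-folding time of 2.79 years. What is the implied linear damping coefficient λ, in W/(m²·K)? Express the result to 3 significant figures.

8.05

Areal heat capacity C = 7.09×10^8 J/(m^2 K) (given).
τ = 2.79 years = 8.80×10^7 s.
λ = C / τ = 7.09×10^8 / 8.80×10^7 = 8.05 W/(m²·K).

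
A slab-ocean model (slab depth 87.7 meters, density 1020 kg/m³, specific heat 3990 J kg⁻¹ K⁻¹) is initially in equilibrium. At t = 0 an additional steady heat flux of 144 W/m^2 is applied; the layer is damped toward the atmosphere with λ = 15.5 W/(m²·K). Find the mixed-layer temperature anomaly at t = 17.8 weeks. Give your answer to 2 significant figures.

Areal heat capacity C = ρ c_p D = 1020 × 3990 × 87.7 = 3.57×10^8 J/(m^2 K).
τ = C / λ = 3.57×10^8 / 15.5 = 2.30×10^7 s.
Equilibrium anomaly ΔT_eq = F / λ = 144 / 15.5 = 9.29 K.
t = 17.8 weeks = 1.08×10^7 s, so t/τ = 0.468.
ΔT(t) = ΔT_eq (1 − e^(−t/τ)) = 9.29 × (1 − e^−0.468) = 3.47 K.

3.5 K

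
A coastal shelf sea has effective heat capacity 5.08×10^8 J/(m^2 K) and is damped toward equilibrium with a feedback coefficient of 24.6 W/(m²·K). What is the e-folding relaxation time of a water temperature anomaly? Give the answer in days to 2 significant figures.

240 days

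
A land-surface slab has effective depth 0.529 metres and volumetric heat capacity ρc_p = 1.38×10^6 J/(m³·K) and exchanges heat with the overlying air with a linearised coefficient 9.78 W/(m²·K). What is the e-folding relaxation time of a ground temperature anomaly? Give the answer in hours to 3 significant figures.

Areal heat capacity C = ρc_p × D = 1.38×10^6 × 0.529 = 7.30×10^5 J m⁻² K⁻¹.
Relaxation time τ = C / λ = 7.30×10^5 / 9.78 = 74600 s.
In hours: 74600 s / (3600 s/hour) = 20.7 hours.

20.7 hours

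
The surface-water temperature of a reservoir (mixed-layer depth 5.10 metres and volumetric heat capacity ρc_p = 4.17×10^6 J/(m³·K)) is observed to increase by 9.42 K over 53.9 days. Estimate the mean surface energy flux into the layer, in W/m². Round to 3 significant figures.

Areal heat capacity C = ρc_p × D = 4.17×10^6 × 5.10 = 2.13×10^7 J/(m²·K).
Required heat per unit area: Q = C ΔT = 2.13×10^7 × 9.42 = 2.00×10^8 J/m².
Flux F = Q / Δt = 2.00×10^8 / 4.66×10^6 s = 43.0 W/m².

43.0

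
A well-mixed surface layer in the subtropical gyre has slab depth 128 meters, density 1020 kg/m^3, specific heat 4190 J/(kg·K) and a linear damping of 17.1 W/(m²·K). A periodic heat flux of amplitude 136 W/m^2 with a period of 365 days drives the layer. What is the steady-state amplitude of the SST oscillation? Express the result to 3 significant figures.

1.23 K

Areal heat capacity C = ρ c_p D = 1020 × 4190 × 128 = 5.47×10^8 J m⁻² K⁻¹.
Angular frequency ω = 2π / T = 2π / 3.15×10^7 s = 1.99×10^-7 s⁻¹.
√((Cω)² + λ²) = √((109)² + 17.1²) = 110 W/(m²·K).
Amplitude A = F₀ / √((Cω)²+λ²) = 136 / 110 = 1.23 K.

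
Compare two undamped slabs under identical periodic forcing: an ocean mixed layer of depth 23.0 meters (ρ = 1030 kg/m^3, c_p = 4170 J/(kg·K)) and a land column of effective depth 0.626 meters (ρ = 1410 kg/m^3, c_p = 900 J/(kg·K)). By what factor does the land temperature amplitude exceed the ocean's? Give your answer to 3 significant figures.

124

C_ocean = 1030 × 4170 × 23.0 = 9.88×10^7 J/(m²·K).
C_land = 1410 × 900 × 0.626 = 7.94×10^5 J/(m²·K).
Undamped amplitude ∝ 1/C, so A_land/A_ocean = C_ocean/C_land = 124.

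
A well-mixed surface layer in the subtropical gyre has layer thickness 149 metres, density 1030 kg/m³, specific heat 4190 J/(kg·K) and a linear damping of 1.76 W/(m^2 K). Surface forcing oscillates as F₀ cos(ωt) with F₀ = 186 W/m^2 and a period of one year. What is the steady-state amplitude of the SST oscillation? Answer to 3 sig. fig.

1.45 K

Areal heat capacity C = ρ c_p D = 1030 × 4190 × 149 = 6.43×10^8 J/(m^2 K).
Angular frequency ω = 2π / T = 2π / 3.15×10^7 s = 1.99×10^-7 s⁻¹.
√((Cω)² + λ²) = √((128)² + 1.76²) = 128 W/(m²·K).
Amplitude A = F₀ / √((Cω)²+λ²) = 186 / 128 = 1.45 K.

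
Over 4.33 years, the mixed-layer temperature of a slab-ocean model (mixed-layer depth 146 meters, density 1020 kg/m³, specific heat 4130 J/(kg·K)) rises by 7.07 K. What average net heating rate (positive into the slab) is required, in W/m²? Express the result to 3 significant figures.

Areal heat capacity C = ρ c_p D = 1020 × 4130 × 146 = 6.15×10^8 J/(m²·K).
Required heat per unit area: Q = C ΔT = 6.15×10^8 × 7.07 = 4.35×10^9 J/m².
Flux F = Q / Δt = 4.35×10^9 / 1.37×10^8 s = 31.8 W/m².

31.8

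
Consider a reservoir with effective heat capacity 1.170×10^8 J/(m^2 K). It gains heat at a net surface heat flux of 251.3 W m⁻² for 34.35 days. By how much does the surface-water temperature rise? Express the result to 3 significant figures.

6.37 K

Areal heat capacity C = 1.170×10^8 J/(m^2 K) (given).
Net heat input Q = F Δt = 251.3 × (34.35 days × 86400 s/day) = 7.46×10^8 J/m².
ΔT = Q / C = 7.46×10^8 / 1.17×10^8 = 6.37 K.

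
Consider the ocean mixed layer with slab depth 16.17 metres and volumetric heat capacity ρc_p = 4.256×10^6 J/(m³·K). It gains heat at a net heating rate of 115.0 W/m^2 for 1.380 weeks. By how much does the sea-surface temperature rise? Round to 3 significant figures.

1.39 K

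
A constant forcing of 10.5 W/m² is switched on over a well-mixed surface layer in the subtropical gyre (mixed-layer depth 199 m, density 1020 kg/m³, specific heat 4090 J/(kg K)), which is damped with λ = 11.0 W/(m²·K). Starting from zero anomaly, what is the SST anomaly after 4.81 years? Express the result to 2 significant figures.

0.83 K

Areal heat capacity C = ρ c_p D = 1020 × 4090 × 199 = 8.30×10^8 J m⁻² K⁻¹.
τ = C / λ = 8.30×10^8 / 11.0 = 7.55×10^7 s.
Equilibrium anomaly ΔT_eq = F / λ = 10.5 / 11.0 = 0.955 K.
t = 4.81 years = 1.52×10^8 s, so t/τ = 2.01.
ΔT(t) = ΔT_eq (1 − e^(−t/τ)) = 0.955 × (1 − e^−2.01) = 0.827 K.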